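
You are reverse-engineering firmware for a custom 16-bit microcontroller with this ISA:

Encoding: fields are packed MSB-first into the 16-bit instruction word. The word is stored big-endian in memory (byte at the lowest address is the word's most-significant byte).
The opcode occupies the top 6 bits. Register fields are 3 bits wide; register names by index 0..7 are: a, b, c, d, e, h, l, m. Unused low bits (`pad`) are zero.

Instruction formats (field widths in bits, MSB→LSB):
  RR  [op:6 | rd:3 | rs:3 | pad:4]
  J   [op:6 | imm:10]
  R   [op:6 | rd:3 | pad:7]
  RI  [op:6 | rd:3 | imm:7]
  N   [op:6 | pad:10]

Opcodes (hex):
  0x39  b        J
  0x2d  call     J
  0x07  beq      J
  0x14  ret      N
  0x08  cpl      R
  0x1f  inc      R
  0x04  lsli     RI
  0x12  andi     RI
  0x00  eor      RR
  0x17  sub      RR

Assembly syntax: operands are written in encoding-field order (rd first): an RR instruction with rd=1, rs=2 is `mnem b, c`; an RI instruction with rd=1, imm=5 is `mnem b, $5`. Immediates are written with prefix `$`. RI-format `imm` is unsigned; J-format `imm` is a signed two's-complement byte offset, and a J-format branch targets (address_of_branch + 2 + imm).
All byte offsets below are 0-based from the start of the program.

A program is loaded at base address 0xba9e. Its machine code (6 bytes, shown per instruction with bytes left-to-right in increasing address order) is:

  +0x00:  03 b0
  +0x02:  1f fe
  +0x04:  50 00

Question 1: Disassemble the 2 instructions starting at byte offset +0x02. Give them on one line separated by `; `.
@+02  big-endian(1f fe) = 0x1ffe
  op=0x1ffe>>10=0x7 ⇒ beq (J)
  [9:0] imm=1022 (s10→-2) = $-2
@+04  big-endian(50 00) = 0x5000
  op=0x5000>>10=0x14 ⇒ ret (N)

beq $-2; ret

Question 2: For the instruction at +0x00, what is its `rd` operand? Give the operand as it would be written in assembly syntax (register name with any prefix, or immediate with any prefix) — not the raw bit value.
off 0x00: read 03 b0 as big → 0x03b0
  opcode bits[15:10]=0x0: eor/RR
  rd: (w>>7)&0x7=0x7 → m
  rs: (w>>4)&0x7=0x3 → d

m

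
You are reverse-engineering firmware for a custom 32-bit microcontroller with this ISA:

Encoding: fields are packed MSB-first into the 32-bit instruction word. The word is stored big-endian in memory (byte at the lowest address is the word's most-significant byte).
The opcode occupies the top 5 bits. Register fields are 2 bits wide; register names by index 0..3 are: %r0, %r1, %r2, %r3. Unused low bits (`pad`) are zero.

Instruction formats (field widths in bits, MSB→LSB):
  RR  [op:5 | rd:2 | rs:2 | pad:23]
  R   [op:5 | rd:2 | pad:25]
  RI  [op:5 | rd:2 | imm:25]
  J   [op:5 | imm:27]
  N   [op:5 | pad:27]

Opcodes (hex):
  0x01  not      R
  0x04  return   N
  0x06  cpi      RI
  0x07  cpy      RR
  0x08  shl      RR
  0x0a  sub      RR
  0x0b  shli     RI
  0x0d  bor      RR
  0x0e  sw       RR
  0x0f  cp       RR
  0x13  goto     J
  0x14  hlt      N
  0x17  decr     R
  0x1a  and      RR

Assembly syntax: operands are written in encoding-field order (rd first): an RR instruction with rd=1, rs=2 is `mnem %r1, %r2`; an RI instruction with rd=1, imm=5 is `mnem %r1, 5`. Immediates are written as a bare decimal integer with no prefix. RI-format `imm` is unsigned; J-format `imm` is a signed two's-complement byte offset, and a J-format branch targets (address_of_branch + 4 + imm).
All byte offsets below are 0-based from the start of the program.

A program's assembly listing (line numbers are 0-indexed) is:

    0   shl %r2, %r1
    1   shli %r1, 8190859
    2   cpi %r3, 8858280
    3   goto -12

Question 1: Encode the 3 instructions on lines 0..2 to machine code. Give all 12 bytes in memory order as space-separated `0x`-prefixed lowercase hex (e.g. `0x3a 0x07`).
0x44 0x80 0x00 0x00 0x5a 0x7c 0xfb 0x8b 0x36 0x87 0x2a 0xa8

L0: shl op=0x8:5|rd=2:2|rs=1:2|pad=0:23 ⇒ 0x44800000 ⇒ big 44 80 00 00
L1: shli op=0xb:5|rd=1:2|imm=8190859:25 ⇒ 0x5a7cfb8b ⇒ big 5a 7c fb 8b
L2: cpi op=0x6:5|rd=3:2|imm=8858280:25 ⇒ 0x36872aa8 ⇒ big 36 87 2a a8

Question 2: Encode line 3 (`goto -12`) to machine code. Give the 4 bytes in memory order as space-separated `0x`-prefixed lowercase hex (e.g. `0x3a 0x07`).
0x9f 0xff 0xff 0xf4

line 3 (goto): pack op=0x13:5|imm=-12:27 = 0x9ffffff4; big→ 9f ff ff f4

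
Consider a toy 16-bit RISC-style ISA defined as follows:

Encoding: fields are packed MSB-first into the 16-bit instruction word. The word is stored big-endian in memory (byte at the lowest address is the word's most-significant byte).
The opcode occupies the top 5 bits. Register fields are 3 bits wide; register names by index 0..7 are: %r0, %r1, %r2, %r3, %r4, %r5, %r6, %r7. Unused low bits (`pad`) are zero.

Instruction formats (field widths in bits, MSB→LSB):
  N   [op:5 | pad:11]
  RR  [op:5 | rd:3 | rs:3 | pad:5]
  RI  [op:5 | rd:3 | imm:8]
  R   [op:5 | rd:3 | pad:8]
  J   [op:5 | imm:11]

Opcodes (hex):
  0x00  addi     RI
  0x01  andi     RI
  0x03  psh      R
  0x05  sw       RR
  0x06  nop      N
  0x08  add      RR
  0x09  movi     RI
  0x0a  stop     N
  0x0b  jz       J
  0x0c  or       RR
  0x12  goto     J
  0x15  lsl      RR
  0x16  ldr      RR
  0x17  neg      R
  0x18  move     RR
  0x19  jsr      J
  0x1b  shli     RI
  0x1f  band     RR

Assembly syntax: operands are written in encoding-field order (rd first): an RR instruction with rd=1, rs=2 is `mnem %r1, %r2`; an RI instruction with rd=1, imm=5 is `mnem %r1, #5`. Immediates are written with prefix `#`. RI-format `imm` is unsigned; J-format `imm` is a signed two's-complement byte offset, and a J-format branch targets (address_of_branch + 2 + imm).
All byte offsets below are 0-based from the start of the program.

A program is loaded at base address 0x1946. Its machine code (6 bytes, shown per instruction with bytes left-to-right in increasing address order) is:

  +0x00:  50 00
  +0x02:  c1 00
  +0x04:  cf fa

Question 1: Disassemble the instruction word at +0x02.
move %r1, %r0

off 0x02: read c1 00 as big → 0xc100
  op=0xc100>>11=0x18 ⇒ move (RR)
  [10:8] rd=1 = %r1
  [7:5] rs=0 = %r0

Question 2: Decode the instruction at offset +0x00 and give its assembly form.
stop

off 0x00: read 50 00 as big → 0x5000
  op=0x5000>>11=0xa ⇒ stop (N)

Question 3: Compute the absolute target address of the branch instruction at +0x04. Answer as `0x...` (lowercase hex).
0x1946

@+04  big-endian(cf fa) = 0xcffa
  op=0xcffa>>11=0x19 ⇒ jsr (J)
  [10:0] imm=2042 (s11→-6) = #-6
  target = base 0x1946 + off 0x04 + 2 + imm -6 = 0x1946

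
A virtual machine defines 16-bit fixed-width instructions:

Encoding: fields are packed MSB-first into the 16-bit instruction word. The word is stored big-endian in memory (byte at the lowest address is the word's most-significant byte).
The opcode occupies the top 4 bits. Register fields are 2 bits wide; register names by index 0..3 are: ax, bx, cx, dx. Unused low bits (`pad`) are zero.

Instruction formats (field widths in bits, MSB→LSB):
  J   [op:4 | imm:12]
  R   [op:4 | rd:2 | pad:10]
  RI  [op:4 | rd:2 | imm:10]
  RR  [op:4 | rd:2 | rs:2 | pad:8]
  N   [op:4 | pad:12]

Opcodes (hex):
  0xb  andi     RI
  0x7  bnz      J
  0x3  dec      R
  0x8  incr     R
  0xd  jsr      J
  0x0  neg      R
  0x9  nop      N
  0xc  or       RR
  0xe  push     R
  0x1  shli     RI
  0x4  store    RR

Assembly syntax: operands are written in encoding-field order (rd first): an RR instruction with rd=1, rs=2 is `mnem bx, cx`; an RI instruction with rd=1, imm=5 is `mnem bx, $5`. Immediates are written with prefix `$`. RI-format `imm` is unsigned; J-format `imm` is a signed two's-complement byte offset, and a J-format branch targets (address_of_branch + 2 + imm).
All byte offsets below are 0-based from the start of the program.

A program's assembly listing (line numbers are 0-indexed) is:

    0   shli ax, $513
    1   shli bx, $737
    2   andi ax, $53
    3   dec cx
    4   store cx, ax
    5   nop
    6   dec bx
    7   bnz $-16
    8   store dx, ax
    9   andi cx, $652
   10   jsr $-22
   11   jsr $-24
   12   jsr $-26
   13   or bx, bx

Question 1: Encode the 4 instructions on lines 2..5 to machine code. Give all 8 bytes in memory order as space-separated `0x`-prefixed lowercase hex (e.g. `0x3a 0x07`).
L2: andi op=0xb:4|rd=0:2|imm=53:10 ⇒ 0xb035 ⇒ big b0 35
L3: dec op=0x3:4|rd=2:2|pad=0:10 ⇒ 0x3800 ⇒ big 38 00
L4: store op=0x4:4|rd=2:2|rs=0:2|pad=0:8 ⇒ 0x4800 ⇒ big 48 00
L5: nop op=0x9:4|pad=0:12 ⇒ 0x9000 ⇒ big 90 00

0xb0 0x35 0x38 0x00 0x48 0x00 0x90 0x00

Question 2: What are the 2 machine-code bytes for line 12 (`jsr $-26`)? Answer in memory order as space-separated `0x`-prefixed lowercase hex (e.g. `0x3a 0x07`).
0xdf 0xe6

line 12 (jsr): pack op=0xd:4|imm=-26:12 = 0xdfe6; big→ df e6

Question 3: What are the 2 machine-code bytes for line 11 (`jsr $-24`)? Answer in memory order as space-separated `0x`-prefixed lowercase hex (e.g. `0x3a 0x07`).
0xdf 0xe8

L11: jsr op=0xd:4|imm=-24:12 ⇒ 0xdfe8 ⇒ big df e8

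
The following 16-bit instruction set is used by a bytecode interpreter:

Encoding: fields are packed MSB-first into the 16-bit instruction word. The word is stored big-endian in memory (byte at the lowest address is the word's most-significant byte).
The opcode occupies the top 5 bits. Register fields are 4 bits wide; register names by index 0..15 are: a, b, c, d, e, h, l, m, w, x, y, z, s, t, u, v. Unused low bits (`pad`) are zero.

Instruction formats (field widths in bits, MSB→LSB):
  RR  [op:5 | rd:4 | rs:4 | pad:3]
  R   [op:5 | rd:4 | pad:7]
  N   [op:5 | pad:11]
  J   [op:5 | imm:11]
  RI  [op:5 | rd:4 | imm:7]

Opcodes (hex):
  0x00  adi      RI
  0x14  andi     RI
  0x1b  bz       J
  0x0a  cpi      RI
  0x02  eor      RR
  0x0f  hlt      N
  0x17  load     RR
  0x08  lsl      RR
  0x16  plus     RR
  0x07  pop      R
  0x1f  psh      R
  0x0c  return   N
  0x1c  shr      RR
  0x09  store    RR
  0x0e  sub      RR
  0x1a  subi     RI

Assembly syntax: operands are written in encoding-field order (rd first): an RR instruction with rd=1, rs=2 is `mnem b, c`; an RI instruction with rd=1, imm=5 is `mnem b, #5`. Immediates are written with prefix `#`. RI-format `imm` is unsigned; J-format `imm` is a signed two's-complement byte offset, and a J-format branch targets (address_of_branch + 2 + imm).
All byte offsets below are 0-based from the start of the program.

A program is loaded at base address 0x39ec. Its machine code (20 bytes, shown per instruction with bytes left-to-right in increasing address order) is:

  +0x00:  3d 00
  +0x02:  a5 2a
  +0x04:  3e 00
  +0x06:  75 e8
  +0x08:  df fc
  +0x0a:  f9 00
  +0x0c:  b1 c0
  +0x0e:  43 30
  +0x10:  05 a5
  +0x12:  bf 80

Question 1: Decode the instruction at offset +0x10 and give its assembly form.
adi z, #37

+0x10: 05 a5 ⇒ word 0x05a5 (big)
  op=0x05a5>>11=0x0 ⇒ adi (RI)
  rd: (w>>7)&0xf=0xb → z
  imm: (w>>0)&0x7f=0x25 → #37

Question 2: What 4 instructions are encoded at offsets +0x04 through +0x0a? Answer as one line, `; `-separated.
off 0x04: read 3e 00 as big → 0x3e00
  opcode bits[15:11]=0x7: pop/R
  rd: (w>>7)&0xf=0xc → s
off 0x06: read 75 e8 as big → 0x75e8
  opcode bits[15:11]=0xe: sub/RR
  rd: (w>>7)&0xf=0xb → z
  rs: (w>>3)&0xf=0xd → t
off 0x08: read df fc as big → 0xdffc
  opcode bits[15:11]=0x1b: bz/J
  imm: (w>>0)&0x7ff=0x7fc (s11→-4) → #-4
off 0x0a: read f9 00 as big → 0xf900
  opcode bits[15:11]=0x1f: psh/R
  rd: (w>>7)&0xf=0x2 → c

pop s; sub z, t; bz #-4; psh c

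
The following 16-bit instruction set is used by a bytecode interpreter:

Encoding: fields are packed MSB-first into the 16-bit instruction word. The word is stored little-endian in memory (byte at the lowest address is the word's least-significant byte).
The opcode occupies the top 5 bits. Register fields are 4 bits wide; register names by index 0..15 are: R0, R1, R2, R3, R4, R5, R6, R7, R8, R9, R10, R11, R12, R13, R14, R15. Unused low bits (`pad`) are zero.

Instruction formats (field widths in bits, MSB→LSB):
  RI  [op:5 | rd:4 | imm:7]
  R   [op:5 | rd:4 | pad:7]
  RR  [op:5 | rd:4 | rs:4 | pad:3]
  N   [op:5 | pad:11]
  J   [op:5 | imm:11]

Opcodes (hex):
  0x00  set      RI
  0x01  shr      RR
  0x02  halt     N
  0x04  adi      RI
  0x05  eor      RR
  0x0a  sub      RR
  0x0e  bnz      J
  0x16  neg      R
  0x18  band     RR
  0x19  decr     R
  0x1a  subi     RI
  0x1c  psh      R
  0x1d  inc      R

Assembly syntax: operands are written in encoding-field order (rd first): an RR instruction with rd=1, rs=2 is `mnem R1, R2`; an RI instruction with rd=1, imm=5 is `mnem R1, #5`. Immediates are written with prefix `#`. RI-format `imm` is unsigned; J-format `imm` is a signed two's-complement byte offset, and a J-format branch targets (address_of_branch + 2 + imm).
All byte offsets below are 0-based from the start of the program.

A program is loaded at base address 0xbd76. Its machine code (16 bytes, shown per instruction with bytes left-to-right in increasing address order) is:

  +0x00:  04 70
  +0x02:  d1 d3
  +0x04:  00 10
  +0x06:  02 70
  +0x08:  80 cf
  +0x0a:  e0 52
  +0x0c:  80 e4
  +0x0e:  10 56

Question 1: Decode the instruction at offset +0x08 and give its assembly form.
decr R15

off 0x08: read 80 cf as little → 0xcf80
  opcode bits[15:11]=0x19: decr/R
  [10:7] rd=15 = R15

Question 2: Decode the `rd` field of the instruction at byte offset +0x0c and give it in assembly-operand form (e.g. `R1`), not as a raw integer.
R9

@+0c  little-endian(80 e4) = 0xe480
  op=0xe480>>11=0x1c ⇒ psh (R)
  [10:7] rd=9 = R9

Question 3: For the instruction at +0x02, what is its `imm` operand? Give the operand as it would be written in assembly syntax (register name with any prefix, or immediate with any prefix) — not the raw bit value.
+0x02: d1 d3 ⇒ word 0xd3d1 (little)
  top 5b → 0x1a → subi [RI]
  rd@[10:7]=0x7 ⇒ R7
  imm@[6:0]=0x51 ⇒ #81

#81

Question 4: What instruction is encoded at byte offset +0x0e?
@+0e  little-endian(10 56) = 0x5610
  opcode bits[15:11]=0xa: sub/RR
  rd@[10:7]=0xc ⇒ R12
  rs@[6:3]=0x2 ⇒ R2

sub R12, R2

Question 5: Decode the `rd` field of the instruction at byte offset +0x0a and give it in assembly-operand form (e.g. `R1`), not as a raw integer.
R5

@+0a  little-endian(e0 52) = 0x52e0
  top 5b → 0xa → sub [RR]
  rd: (w>>7)&0xf=0x5 → R5
  rs: (w>>3)&0xf=0xc → R12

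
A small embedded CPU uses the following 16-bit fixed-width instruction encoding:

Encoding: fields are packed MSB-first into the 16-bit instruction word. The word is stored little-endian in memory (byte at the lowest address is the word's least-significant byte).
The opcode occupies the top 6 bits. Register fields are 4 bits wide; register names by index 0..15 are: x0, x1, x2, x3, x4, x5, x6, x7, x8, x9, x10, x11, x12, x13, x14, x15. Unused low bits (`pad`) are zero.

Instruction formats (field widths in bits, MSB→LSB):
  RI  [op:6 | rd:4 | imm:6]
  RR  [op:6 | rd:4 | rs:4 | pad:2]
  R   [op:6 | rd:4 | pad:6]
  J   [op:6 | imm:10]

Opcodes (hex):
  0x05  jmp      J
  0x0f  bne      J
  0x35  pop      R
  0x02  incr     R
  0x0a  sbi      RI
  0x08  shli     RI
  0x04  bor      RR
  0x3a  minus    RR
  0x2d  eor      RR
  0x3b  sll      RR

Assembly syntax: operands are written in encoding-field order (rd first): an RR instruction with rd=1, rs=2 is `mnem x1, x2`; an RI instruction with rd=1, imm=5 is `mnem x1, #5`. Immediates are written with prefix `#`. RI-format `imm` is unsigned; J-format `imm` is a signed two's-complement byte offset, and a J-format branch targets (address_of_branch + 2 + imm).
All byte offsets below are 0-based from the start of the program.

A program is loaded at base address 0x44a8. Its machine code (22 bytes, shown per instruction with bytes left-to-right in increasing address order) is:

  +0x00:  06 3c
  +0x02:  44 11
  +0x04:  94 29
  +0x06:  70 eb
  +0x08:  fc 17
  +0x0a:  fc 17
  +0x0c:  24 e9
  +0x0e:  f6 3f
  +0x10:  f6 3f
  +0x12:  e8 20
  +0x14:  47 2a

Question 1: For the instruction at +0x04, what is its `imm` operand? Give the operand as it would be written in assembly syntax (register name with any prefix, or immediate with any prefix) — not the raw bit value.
#20

+0x04: 94 29 ⇒ word 0x2994 (little)
  top 6b → 0xa → sbi [RI]
  rd@[9:6]=0x6 ⇒ x6
  imm@[5:0]=0x14 ⇒ #20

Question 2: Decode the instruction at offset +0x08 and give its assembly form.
off 0x08: read fc 17 as little → 0x17fc
  opcode bits[15:10]=0x5: jmp/J
  [9:0] imm=1020 (s10→-4) = #-4

jmp #-4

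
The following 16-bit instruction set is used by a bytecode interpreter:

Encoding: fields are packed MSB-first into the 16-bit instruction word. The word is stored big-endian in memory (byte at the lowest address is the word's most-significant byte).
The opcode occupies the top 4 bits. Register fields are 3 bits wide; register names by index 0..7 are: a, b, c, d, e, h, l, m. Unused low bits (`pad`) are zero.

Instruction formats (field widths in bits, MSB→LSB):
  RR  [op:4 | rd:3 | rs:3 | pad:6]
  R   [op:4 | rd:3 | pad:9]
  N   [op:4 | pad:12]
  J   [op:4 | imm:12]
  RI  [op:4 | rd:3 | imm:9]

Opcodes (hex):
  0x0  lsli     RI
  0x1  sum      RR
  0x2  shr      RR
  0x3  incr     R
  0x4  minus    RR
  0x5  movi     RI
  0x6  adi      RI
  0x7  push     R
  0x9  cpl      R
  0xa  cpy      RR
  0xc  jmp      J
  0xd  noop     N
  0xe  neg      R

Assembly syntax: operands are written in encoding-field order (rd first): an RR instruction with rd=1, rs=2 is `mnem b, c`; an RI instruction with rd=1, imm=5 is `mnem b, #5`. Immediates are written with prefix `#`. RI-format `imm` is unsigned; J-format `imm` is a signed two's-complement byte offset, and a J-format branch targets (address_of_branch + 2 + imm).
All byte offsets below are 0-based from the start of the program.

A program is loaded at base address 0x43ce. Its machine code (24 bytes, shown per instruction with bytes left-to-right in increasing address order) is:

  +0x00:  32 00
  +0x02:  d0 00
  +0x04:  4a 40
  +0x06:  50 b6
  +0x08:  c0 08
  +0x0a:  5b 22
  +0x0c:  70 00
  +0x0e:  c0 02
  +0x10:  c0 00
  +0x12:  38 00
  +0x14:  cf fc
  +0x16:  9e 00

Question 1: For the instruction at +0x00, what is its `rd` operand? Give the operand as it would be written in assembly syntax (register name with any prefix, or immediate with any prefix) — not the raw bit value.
@+00  big-endian(32 00) = 0x3200
  opcode bits[15:12]=0x3: incr/R
  rd@[11:9]=0x1 ⇒ b

b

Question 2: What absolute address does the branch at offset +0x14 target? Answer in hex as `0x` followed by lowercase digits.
0x43e0

+0x14: cf fc ⇒ word 0xcffc (big)
  op=0xcffc>>12=0xc ⇒ jmp (J)
  imm: (w>>0)&0xfff=0xffc (s12→-4) → #-4
  target = base 0x43ce + off 0x14 + 2 + imm -4 = 0x43e0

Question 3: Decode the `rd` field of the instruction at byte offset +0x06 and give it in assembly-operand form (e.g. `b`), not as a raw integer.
a

off 0x06: read 50 b6 as big → 0x50b6
  opcode bits[15:12]=0x5: movi/RI
  [11:9] rd=0 = a
  [8:0] imm=182 = #182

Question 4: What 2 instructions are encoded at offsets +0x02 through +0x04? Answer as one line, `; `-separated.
@+02  big-endian(d0 00) = 0xd000
  top 4b → 0xd → noop [N]
@+04  big-endian(4a 40) = 0x4a40
  top 4b → 0x4 → minus [RR]
  rd@[11:9]=0x5 ⇒ h
  rs@[8:6]=0x1 ⇒ b

noop; minus h, b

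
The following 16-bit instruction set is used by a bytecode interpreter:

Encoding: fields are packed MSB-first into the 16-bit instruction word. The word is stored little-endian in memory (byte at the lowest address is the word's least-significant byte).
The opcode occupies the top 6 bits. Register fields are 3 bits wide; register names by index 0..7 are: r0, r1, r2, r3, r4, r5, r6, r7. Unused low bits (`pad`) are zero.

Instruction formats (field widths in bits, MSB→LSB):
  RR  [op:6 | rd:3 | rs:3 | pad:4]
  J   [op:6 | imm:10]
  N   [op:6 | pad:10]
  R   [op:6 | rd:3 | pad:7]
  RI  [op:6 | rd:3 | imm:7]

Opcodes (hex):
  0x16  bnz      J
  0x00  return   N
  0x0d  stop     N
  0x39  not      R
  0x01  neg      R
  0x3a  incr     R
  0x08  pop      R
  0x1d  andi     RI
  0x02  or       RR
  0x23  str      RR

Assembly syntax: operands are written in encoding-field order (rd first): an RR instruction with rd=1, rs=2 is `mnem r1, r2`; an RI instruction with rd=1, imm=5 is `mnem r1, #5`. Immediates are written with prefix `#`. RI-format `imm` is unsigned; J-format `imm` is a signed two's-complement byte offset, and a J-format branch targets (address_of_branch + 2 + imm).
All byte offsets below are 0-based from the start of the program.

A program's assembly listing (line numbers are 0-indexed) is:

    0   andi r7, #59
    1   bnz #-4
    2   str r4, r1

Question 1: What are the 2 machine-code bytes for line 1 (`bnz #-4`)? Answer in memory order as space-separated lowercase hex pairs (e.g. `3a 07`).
1. bnz fields op=0x16:6|imm=-4:10 → word 5bfch → fc 5b

fc 5b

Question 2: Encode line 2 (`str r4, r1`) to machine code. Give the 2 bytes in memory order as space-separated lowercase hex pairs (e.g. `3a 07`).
10 8e

L2: str op=0x23:6|rd=4:3|rs=1:3|pad=0:4 ⇒ 0x8e10 ⇒ little 10 8e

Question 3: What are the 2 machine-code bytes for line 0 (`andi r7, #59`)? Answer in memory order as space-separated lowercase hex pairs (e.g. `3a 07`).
bb 77

0. andi fields op=0x1d:6|rd=7:3|imm=59:7 → word 77bbh → bb 77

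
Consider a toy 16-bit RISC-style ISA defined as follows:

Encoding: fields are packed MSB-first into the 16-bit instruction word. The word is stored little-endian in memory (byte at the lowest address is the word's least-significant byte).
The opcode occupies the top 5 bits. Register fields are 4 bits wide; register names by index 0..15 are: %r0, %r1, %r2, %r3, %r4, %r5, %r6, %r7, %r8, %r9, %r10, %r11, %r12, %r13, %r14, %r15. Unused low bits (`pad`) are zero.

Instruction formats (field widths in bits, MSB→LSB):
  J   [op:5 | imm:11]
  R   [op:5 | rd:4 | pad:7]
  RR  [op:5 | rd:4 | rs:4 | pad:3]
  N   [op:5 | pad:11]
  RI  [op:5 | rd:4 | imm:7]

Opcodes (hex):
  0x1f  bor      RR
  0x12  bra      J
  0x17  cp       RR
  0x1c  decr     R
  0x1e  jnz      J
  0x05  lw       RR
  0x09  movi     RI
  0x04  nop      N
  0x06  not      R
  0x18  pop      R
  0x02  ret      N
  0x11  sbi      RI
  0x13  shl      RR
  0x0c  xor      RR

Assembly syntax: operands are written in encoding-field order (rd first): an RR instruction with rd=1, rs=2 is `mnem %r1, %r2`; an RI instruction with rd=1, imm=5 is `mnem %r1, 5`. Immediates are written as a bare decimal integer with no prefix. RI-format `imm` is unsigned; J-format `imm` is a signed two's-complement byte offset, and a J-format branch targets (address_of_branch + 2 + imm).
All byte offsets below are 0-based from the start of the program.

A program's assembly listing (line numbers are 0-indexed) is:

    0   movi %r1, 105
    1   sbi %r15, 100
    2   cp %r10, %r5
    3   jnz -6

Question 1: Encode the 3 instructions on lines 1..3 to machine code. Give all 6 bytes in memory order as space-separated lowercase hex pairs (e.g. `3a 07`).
e4 8f 28 bd fa f7

1. sbi fields op=0x11:5|rd=15:4|imm=100:7 → word 8fe4h → e4 8f
2. cp fields op=0x17:5|rd=10:4|rs=5:4|pad=0:3 → word bd28h → 28 bd
3. jnz fields op=0x1e:5|imm=-6:11 → word f7fah → fa f7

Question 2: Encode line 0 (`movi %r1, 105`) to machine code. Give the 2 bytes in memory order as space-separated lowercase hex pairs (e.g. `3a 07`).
e9 48

0. movi fields op=0x9:5|rd=1:4|imm=105:7 → word 48e9h → e9 48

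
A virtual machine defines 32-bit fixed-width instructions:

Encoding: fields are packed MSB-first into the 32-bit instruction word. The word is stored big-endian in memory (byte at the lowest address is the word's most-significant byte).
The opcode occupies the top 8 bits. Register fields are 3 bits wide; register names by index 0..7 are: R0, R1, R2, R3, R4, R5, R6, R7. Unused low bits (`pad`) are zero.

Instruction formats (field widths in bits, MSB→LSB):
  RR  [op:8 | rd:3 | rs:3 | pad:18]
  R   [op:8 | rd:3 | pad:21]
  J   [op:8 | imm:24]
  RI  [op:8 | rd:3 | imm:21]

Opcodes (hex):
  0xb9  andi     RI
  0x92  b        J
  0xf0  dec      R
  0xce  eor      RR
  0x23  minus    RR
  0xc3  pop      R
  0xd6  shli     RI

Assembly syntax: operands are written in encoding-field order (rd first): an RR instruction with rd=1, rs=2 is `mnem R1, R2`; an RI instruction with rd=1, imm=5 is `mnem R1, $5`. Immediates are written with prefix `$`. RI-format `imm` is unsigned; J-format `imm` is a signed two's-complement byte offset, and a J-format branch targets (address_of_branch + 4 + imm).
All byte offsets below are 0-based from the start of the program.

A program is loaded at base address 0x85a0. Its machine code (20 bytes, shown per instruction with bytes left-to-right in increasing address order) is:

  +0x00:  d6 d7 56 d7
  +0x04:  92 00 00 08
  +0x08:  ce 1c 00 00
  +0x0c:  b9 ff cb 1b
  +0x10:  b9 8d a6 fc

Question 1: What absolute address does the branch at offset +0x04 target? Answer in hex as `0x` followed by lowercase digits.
@+04  big-endian(92 00 00 08) = 0x92000008
  op=0x92000008>>24=0x92 ⇒ b (J)
  imm@[23:0]=0x8 ⇒ $8
  target = base 0x85a0 + off 0x04 + 4 + imm 8 = 0x85b0

0x85b0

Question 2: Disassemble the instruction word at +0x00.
shli R6, $1529559

off 0x00: read d6 d7 56 d7 as big → 0xd6d756d7
  op=0xd6d756d7>>24=0xd6 ⇒ shli (RI)
  rd@[23:21]=0x6 ⇒ R6
  imm@[20:0]=0x1756d7 ⇒ $1529559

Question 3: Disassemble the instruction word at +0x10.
+0x10: b9 8d a6 fc ⇒ word 0xb98da6fc (big)
  op=0xb98da6fc>>24=0xb9 ⇒ andi (RI)
  rd@[23:21]=0x4 ⇒ R4
  imm@[20:0]=0xda6fc ⇒ $894716

andi R4, $894716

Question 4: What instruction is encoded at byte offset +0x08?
@+08  big-endian(ce 1c 00 00) = 0xce1c0000
  opcode bits[31:24]=0xce: eor/RR
  [23:21] rd=0 = R0
  [20:18] rs=7 = R7

eor R0, R7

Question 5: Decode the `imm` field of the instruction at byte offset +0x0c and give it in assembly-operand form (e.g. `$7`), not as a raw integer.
$2083611

@+0c  big-endian(b9 ff cb 1b) = 0xb9ffcb1b
  top 8b → 0xb9 → andi [RI]
  rd: (w>>21)&0x7=0x7 → R7
  imm: (w>>0)&0x1fffff=0x1fcb1b → $2083611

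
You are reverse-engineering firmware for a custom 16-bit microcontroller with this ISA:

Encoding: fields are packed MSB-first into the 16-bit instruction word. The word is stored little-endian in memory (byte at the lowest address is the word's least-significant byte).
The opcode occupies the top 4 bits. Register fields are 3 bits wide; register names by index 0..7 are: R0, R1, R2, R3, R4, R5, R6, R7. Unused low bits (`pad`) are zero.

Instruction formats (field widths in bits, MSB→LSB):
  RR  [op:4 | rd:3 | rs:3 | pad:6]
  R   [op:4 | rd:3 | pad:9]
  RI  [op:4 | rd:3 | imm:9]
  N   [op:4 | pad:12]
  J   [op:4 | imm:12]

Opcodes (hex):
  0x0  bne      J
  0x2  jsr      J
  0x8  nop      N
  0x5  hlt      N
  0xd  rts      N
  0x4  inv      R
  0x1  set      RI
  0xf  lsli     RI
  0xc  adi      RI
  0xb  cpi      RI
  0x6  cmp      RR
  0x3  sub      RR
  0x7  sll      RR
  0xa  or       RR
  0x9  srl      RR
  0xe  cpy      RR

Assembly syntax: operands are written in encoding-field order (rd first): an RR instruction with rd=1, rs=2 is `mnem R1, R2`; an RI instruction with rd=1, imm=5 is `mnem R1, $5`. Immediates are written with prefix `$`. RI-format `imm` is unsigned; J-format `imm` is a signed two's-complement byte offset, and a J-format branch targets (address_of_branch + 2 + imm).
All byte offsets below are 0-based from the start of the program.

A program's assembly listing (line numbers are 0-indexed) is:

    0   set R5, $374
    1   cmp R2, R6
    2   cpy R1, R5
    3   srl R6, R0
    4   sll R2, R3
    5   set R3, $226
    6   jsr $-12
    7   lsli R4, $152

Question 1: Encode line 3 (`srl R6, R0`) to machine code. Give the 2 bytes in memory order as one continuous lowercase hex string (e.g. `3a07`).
3. srl fields op=0x9:4|rd=6:3|rs=0:3|pad=0:6 → word 9c00h → 00 9c

009c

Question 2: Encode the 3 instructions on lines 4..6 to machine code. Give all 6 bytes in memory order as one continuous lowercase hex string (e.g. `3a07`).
L4: sll op=0x7:4|rd=2:3|rs=3:3|pad=0:6 ⇒ 0x74c0 ⇒ little c0 74
L5: set op=0x1:4|rd=3:3|imm=226:9 ⇒ 0x16e2 ⇒ little e2 16
L6: jsr op=0x2:4|imm=-12:12 ⇒ 0x2ff4 ⇒ little f4 2f

c074e216f42f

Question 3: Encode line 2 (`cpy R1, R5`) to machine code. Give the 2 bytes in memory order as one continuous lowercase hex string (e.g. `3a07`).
L2: cpy op=0xe:4|rd=1:3|rs=5:3|pad=0:6 ⇒ 0xe340 ⇒ little 40 e3

40e3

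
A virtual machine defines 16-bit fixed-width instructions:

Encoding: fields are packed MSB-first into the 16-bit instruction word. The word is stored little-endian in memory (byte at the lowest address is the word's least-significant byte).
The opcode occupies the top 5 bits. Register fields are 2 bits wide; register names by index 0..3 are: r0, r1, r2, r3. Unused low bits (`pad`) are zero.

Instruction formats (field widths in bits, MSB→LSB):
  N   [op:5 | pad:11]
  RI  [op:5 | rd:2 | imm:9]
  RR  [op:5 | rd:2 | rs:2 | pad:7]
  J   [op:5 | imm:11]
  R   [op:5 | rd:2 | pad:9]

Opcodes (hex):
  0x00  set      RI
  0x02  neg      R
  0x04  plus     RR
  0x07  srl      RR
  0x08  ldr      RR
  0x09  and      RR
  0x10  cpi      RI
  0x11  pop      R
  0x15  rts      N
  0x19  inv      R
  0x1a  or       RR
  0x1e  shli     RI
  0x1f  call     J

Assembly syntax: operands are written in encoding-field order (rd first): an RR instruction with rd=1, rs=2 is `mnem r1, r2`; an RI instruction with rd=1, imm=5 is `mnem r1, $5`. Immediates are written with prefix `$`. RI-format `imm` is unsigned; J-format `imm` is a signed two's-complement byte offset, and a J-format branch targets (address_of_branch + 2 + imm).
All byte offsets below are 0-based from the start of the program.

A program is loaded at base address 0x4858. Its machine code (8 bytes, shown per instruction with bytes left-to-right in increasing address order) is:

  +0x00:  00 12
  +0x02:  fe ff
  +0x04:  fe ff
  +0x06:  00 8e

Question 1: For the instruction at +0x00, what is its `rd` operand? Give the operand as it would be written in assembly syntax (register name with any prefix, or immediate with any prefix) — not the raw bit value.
r1

[00] 00 12 → 0x1200
  opcode bits[15:11]=0x2: neg/R
  [10:9] rd=1 = r1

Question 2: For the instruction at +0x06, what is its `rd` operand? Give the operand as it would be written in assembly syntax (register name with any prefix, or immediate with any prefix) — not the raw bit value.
@+06  little-endian(00 8e) = 0x8e00
  op=0x8e00>>11=0x11 ⇒ pop (R)
  [10:9] rd=3 = r3

r3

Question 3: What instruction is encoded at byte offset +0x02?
+0x02: fe ff ⇒ word 0xfffe (little)
  op=0xfffe>>11=0x1f ⇒ call (J)
  imm: (w>>0)&0x7ff=0x7fe (s11→-2) → $-2

call $-2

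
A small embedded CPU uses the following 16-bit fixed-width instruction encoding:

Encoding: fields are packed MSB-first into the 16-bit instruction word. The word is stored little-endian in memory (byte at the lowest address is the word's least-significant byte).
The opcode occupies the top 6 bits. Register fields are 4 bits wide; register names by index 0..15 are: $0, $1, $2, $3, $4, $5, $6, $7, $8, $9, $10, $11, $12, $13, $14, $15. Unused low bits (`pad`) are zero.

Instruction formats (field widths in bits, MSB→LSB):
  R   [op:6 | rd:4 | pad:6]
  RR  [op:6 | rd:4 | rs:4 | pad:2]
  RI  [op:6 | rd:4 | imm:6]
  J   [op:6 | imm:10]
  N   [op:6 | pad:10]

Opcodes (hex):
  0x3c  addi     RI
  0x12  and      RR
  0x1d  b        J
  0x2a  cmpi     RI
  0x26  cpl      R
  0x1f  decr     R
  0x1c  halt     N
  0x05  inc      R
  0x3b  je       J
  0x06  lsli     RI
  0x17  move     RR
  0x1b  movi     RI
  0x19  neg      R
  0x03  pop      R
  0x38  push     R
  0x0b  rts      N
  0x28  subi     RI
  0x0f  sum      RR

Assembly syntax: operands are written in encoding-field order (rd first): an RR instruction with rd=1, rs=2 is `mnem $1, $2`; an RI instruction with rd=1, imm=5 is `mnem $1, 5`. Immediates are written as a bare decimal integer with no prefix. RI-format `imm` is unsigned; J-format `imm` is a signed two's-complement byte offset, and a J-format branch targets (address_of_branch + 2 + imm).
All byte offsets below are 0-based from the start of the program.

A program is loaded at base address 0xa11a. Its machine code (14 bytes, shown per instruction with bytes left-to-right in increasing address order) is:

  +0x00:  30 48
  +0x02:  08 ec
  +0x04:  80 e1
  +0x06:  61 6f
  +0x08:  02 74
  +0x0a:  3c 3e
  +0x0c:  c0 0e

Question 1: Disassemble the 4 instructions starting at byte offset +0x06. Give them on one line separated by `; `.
movi $13, 33; b 2; sum $8, $15; pop $11

[06] 61 6f → 0x6f61
  top 6b → 0x1b → movi [RI]
  rd@[9:6]=0xd ⇒ $13
  imm@[5:0]=0x21 ⇒ 33
[08] 02 74 → 0x7402
  top 6b → 0x1d → b [J]
  imm@[9:0]=0x2 ⇒ 2
[0a] 3c 3e → 0x3e3c
  top 6b → 0xf → sum [RR]
  rd@[9:6]=0x8 ⇒ $8
  rs@[5:2]=0xf ⇒ $15
[0c] c0 0e → 0x0ec0
  top 6b → 0x3 → pop [R]
  rd@[9:6]=0xb ⇒ $11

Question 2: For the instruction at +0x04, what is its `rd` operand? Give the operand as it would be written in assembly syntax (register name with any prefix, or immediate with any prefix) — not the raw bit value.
@+04  little-endian(80 e1) = 0xe180
  op=0xe180>>10=0x38 ⇒ push (R)
  rd@[9:6]=0x6 ⇒ $6

$6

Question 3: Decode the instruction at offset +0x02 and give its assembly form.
+0x02: 08 ec ⇒ word 0xec08 (little)
  opcode bits[15:10]=0x3b: je/J
  [9:0] imm=8 = 8

je 8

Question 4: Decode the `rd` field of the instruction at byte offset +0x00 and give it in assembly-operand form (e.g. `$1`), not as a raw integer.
$0

@+00  little-endian(30 48) = 0x4830
  opcode bits[15:10]=0x12: and/RR
  rd@[9:6]=0x0 ⇒ $0
  rs@[5:2]=0xc ⇒ $12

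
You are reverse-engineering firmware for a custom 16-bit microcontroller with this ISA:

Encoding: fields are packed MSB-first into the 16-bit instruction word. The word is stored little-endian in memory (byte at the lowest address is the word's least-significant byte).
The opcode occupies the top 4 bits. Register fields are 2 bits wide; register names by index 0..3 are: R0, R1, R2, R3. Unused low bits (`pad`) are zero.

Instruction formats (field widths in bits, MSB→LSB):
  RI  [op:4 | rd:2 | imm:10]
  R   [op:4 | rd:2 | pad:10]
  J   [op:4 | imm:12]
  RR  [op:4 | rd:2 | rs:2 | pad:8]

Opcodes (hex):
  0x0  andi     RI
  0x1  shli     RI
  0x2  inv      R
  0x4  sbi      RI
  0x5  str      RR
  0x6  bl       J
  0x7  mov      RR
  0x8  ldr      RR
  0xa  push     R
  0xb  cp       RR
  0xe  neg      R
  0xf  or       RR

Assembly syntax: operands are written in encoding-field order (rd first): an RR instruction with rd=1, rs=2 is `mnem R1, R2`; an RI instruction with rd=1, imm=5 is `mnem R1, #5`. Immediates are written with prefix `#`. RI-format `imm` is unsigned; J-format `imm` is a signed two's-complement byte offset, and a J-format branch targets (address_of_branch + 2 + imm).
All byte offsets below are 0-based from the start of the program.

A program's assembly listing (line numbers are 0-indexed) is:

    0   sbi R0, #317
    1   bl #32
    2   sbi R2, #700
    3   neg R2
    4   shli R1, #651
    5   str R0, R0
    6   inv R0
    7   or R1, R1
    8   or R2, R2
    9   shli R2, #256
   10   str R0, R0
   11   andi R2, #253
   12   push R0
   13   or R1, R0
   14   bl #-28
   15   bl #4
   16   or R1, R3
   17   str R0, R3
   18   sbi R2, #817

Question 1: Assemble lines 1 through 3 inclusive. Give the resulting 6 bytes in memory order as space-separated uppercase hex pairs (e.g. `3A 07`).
20 60 BC 4A 00 E8

1. bl fields op=0x6:4|imm=32:12 → word 6020h → 20 60
2. sbi fields op=0x4:4|rd=2:2|imm=700:10 → word 4abch → bc 4a
3. neg fields op=0xe:4|rd=2:2|pad=0:10 → word e800h → 00 e8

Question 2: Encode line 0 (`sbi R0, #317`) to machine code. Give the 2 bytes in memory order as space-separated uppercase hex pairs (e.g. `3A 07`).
0. sbi fields op=0x4:4|rd=0:2|imm=317:10 → word 413dh → 3d 41

3D 41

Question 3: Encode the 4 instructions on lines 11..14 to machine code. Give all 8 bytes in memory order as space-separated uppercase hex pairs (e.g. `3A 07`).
FD 08 00 A0 00 F4 E4 6F

line 11 (andi): pack op=0x0:4|rd=2:2|imm=253:10 = 0x08fd; little→ fd 08
line 12 (push): pack op=0xa:4|rd=0:2|pad=0:10 = 0xa000; little→ 00 a0
line 13 (or): pack op=0xf:4|rd=1:2|rs=0:2|pad=0:8 = 0xf400; little→ 00 f4
line 14 (bl): pack op=0x6:4|imm=-28:12 = 0x6fe4; little→ e4 6f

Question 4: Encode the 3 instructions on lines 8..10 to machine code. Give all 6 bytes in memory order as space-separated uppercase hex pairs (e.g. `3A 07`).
line 8 (or): pack op=0xf:4|rd=2:2|rs=2:2|pad=0:8 = 0xfa00; little→ 00 fa
line 9 (shli): pack op=0x1:4|rd=2:2|imm=256:10 = 0x1900; little→ 00 19
line 10 (str): pack op=0x5:4|rd=0:2|rs=0:2|pad=0:8 = 0x5000; little→ 00 50

00 FA 00 19 00 50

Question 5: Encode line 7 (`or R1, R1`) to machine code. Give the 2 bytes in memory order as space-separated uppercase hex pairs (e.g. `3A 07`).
00 F5

L7: or op=0xf:4|rd=1:2|rs=1:2|pad=0:8 ⇒ 0xf500 ⇒ little 00 f5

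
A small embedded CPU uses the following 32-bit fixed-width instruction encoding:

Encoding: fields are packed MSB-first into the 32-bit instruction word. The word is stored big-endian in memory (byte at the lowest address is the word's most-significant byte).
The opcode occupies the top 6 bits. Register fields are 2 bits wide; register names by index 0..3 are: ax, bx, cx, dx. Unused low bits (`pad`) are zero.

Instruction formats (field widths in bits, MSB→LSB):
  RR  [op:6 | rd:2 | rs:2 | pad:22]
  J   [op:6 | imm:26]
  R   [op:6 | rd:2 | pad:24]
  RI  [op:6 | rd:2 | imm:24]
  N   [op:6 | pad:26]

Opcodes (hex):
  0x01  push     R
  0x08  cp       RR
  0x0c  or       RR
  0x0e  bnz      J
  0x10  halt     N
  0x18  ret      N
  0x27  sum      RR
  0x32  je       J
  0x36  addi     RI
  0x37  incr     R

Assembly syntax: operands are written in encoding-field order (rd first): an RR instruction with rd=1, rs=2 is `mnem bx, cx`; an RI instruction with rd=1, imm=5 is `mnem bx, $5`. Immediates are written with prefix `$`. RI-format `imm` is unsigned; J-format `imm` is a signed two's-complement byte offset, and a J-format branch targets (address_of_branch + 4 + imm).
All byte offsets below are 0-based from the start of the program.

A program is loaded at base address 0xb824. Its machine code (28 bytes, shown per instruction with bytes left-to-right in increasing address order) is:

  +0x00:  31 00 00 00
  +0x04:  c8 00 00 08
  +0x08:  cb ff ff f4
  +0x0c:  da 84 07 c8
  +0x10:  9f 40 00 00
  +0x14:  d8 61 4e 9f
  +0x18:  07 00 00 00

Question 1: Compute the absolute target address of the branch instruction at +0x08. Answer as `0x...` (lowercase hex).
off 0x08: read cb ff ff f4 as big → 0xcbfffff4
  top 6b → 0x32 → je [J]
  imm: (w>>0)&0x3ffffff=0x3fffff4 (s26→-12) → $-12
  target = base 0xb824 + off 0x08 + 4 + imm -12 = 0xb824

0xb824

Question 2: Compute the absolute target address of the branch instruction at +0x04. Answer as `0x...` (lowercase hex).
0xb834

+0x04: c8 00 00 08 ⇒ word 0xc8000008 (big)
  opcode bits[31:26]=0x32: je/J
  [25:0] imm=8 = $8
  target = base 0xb824 + off 0x04 + 4 + imm 8 = 0xb834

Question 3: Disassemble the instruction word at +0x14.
addi ax, $6377119

+0x14: d8 61 4e 9f ⇒ word 0xd8614e9f (big)
  opcode bits[31:26]=0x36: addi/RI
  rd@[25:24]=0x0 ⇒ ax
  imm@[23:0]=0x614e9f ⇒ $6377119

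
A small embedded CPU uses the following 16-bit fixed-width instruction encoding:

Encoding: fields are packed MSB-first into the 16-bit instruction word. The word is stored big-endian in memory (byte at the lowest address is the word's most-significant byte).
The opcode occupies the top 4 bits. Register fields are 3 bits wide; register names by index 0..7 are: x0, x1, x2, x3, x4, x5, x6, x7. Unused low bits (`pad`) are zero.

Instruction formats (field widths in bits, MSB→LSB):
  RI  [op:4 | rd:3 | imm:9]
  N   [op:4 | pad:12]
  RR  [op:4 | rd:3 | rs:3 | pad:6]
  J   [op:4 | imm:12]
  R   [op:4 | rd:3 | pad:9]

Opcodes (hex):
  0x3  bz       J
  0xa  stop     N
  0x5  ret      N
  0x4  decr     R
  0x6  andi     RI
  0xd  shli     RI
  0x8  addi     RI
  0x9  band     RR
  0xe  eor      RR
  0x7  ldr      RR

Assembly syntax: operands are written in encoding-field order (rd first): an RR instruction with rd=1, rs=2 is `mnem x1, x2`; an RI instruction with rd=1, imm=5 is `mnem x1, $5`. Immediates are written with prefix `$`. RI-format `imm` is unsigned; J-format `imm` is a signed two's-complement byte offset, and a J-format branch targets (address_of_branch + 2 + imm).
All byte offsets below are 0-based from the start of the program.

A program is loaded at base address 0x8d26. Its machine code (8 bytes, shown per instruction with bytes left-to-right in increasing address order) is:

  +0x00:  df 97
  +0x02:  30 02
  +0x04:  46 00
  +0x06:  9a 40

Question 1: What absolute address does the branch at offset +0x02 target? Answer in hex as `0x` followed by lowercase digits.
off 0x02: read 30 02 as big → 0x3002
  op=0x3002>>12=0x3 ⇒ bz (J)
  [11:0] imm=2 = $2
  target = base 0x8d26 + off 0x02 + 2 + imm 2 = 0x8d2c

0x8d2c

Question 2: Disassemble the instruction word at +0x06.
[06] 9a 40 → 0x9a40
  op=0x9a40>>12=0x9 ⇒ band (RR)
  [11:9] rd=5 = x5
  [8:6] rs=1 = x1

band x5, x1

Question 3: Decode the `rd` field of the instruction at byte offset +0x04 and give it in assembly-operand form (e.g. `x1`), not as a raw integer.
@+04  big-endian(46 00) = 0x4600
  op=0x4600>>12=0x4 ⇒ decr (R)
  rd@[11:9]=0x3 ⇒ x3

x3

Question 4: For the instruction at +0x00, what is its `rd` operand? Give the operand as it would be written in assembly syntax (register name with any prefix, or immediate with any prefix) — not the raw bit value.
x7

+0x00: df 97 ⇒ word 0xdf97 (big)
  top 4b → 0xd → shli [RI]
  rd: (w>>9)&0x7=0x7 → x7
  imm: (w>>0)&0x1ff=0x197 → $407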